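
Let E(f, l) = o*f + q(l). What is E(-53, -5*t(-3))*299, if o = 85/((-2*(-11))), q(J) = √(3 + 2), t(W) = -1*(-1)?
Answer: -1346995/22 + 299*√5 ≈ -60558.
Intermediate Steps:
t(W) = 1
q(J) = √5
o = 85/22 ≈ 3.8636
E(f, l) = √5 + 85*f/22 (E(f, l) = 85*f/22 + √5 = √5 + 85*f/22)
E(-53, -5*t(-3))*299 = (√5 + (85/22)*(-53))*299 = (√5 - 4505/22)*299 = (-4505/22 + √5)*299 = -1346995/22 + 299*√5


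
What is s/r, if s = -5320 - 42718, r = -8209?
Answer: 48038/8209 ≈ 5.8519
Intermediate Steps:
s = -48038
s/r = -48038/(-8209) = -48038*(-1/8209) = 48038/8209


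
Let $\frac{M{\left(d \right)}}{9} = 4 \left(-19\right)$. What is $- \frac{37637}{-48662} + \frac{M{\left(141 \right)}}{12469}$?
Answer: $\frac{436010945}{606766478} \approx 0.71858$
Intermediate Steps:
$M{\left(d \right)} = -684$ ($M{\left(d \right)} = 9 \cdot 4 \left(-19\right) = 9 \left(-76\right) = -684$)
$- \frac{37637}{-48662} + \frac{M{\left(141 \right)}}{12469} = - \frac{37637}{-48662} - \frac{684}{12469} = \left(-37637\right) \left(- \frac{1}{48662}\right) - \frac{684}{12469} = \frac{37637}{48662} - \frac{684}{12469} = \frac{436010945}{606766478}$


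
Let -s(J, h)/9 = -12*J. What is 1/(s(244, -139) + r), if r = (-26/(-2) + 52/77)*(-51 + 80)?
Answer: 77/2059641 ≈ 3.7385e-5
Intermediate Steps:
s(J, h) = 108*J (s(J, h) = -(-108)*J = 108*J)
r = 30537/77 (r = (-26*(-1/2) + 52*(1/77))*29 = (13 + 52/77)*29 = (1053/77)*29 = 30537/77 ≈ 396.58)
1/(s(244, -139) + r) = 1/(108*244 + 30537/77) = 1/(26352 + 30537/77) = 1/(2059641/77) = 77/2059641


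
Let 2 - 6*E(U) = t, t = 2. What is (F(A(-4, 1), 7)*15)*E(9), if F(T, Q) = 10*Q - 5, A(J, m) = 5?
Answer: 0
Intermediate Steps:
E(U) = 0 (E(U) = ⅓ - ⅙*2 = ⅓ - ⅓ = 0)
F(T, Q) = -5 + 10*Q
(F(A(-4, 1), 7)*15)*E(9) = ((-5 + 10*7)*15)*0 = ((-5 + 70)*15)*0 = (65*15)*0 = 975*0 = 0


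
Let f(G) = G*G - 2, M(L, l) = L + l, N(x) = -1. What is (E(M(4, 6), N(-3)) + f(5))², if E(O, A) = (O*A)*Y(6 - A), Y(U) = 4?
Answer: 289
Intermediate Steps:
f(G) = -2 + G² (f(G) = G² - 2 = -2 + G²)
E(O, A) = 4*A*O (E(O, A) = (O*A)*4 = (A*O)*4 = 4*A*O)
(E(M(4, 6), N(-3)) + f(5))² = (4*(-1)*(4 + 6) + (-2 + 5²))² = (4*(-1)*10 + (-2 + 25))² = (-40 + 23)² = (-17)² = 289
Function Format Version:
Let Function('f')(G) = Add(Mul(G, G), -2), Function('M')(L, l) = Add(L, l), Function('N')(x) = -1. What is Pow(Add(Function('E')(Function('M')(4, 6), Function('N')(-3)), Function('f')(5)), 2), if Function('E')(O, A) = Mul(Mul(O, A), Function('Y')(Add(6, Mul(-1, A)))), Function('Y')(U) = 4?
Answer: 289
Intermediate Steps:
Function('f')(G) = Add(-2, Pow(G, 2)) (Function('f')(G) = Add(Pow(G, 2), -2) = Add(-2, Pow(G, 2)))
Function('E')(O, A) = Mul(4, A, O) (Function('E')(O, A) = Mul(Mul(O, A), 4) = Mul(Mul(A, O), 4) = Mul(4, A, O))
Pow(Add(Function('E')(Function('M')(4, 6), Function('N')(-3)), Function('f')(5)), 2) = Pow(Add(Mul(4, -1, Add(4, 6)), Add(-2, Pow(5, 2))), 2) = Pow(Add(Mul(4, -1, 10), Add(-2, 25)), 2) = Pow(Add(-40, 23), 2) = Pow(-17, 2) = 289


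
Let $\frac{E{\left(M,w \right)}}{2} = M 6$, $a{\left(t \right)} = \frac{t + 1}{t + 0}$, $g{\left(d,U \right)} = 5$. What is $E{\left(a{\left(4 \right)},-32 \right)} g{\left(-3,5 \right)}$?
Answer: $75$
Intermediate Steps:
$a{\left(t \right)} = \frac{1 + t}{t}$
$E{\left(M,w \right)} = 12 M$ ($E{\left(M,w \right)} = 2 M 6 = 2 \cdot 6 M = 12 M$)
$E{\left(a{\left(4 \right)},-32 \right)} g{\left(-3,5 \right)} = 12 \frac{1 + 4}{4} \cdot 5 = 12 \cdot \frac{1}{4} \cdot 5 \cdot 5 = 12 \cdot \frac{5}{4} \cdot 5 = 15 \cdot 5 = 75$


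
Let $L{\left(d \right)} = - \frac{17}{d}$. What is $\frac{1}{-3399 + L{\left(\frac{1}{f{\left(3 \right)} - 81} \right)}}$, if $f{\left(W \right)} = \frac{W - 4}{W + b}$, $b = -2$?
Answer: $- \frac{1}{2005} \approx -0.00049875$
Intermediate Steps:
$f{\left(W \right)} = \frac{-4 + W}{-2 + W}$ ($f{\left(W \right)} = \frac{W - 4}{W - 2} = \frac{-4 + W}{-2 + W}$)
$\frac{1}{-3399 + L{\left(\frac{1}{f{\left(3 \right)} - 81} \right)}} = \frac{1}{-3399 - \frac{17}{\frac{1}{\frac{-4 + 3}{-2 + 3} - 81}}} = \frac{1}{-3399 - \frac{17}{\frac{1}{1^{-1} \left(-1\right) - 81}}} = \frac{1}{-3399 - \frac{17}{\frac{1}{1 \left(-1\right) - 81}}} = \frac{1}{-3399 - \frac{17}{\frac{1}{-1 - 81}}} = \frac{1}{-3399 - \frac{17}{\frac{1}{-82}}} = \frac{1}{-3399 - \frac{17}{- \frac{1}{82}}} = \frac{1}{-3399 - -1394} = \frac{1}{-3399 + 1394} = \frac{1}{-2005} = - \frac{1}{2005}$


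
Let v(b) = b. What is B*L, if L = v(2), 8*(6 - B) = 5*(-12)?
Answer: 27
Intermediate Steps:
B = 27/2 (B = 6 - 5*(-12)/8 = 6 - 1/8*(-60) = 6 + 15/2 = 27/2 ≈ 13.500)
L = 2
B*L = (27/2)*2 = 27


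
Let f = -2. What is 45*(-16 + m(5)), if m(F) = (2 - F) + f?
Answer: -945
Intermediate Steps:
m(F) = -F (m(F) = (2 - F) - 2 = -F)
45*(-16 + m(5)) = 45*(-16 - 1*5) = 45*(-16 - 5) = 45*(-21) = -945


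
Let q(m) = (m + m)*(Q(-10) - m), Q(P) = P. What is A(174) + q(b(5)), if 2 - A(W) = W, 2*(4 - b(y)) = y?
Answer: -413/2 ≈ -206.50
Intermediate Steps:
b(y) = 4 - y/2
A(W) = 2 - W
q(m) = 2*m*(-10 - m) (q(m) = (m + m)*(-10 - m) = (2*m)*(-10 - m) = 2*m*(-10 - m))
A(174) + q(b(5)) = (2 - 1*174) - 2*(4 - ½*5)*(10 + (4 - ½*5)) = (2 - 174) - 2*(4 - 5/2)*(10 + (4 - 5/2)) = -172 - 2*3/2*(10 + 3/2) = -172 - 2*3/2*23/2 = -172 - 69/2 = -413/2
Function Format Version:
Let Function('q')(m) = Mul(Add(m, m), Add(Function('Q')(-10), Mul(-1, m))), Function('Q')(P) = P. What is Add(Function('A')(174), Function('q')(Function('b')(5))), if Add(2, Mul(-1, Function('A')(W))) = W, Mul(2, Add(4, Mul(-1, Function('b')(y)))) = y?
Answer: Rational(-413, 2) ≈ -206.50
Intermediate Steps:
Function('b')(y) = Add(4, Mul(Rational(-1, 2), y))
Function('A')(W) = Add(2, Mul(-1, W))
Function('q')(m) = Mul(2, m, Add(-10, Mul(-1, m))) (Function('q')(m) = Mul(Add(m, m), Add(-10, Mul(-1, m))) = Mul(Mul(2, m), Add(-10, Mul(-1, m))) = Mul(2, m, Add(-10, Mul(-1, m))))
Add(Function('A')(174), Function('q')(Function('b')(5))) = Add(Add(2, Mul(-1, 174)), Mul(-2, Add(4, Mul(Rational(-1, 2), 5)), Add(10, Add(4, Mul(Rational(-1, 2), 5))))) = Add(Add(2, -174), Mul(-2, Add(4, Rational(-5, 2)), Add(10, Add(4, Rational(-5, 2))))) = Add(-172, Mul(-2, Rational(3, 2), Add(10, Rational(3, 2)))) = Add(-172, Mul(-2, Rational(3, 2), Rational(23, 2))) = Add(-172, Rational(-69, 2)) = Rational(-413, 2)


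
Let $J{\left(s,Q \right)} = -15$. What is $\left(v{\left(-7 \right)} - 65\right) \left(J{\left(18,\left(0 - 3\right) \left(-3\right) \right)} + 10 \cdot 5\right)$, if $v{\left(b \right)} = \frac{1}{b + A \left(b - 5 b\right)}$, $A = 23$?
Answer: $- \frac{207020}{91} \approx -2274.9$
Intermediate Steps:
$v{\left(b \right)} = - \frac{1}{91 b}$ ($v{\left(b \right)} = \frac{1}{b + 23 \left(b - 5 b\right)} = \frac{1}{b + 23 \left(- 4 b\right)} = \frac{1}{b - 92 b} = \frac{1}{\left(-91\right) b} = - \frac{1}{91 b}$)
$\left(v{\left(-7 \right)} - 65\right) \left(J{\left(18,\left(0 - 3\right) \left(-3\right) \right)} + 10 \cdot 5\right) = \left(- \frac{1}{91 \left(-7\right)} - 65\right) \left(-15 + 10 \cdot 5\right) = \left(\left(- \frac{1}{91}\right) \left(- \frac{1}{7}\right) - 65\right) \left(-15 + 50\right) = \left(\frac{1}{637} - 65\right) 35 = \left(- \frac{41404}{637}\right) 35 = - \frac{207020}{91}$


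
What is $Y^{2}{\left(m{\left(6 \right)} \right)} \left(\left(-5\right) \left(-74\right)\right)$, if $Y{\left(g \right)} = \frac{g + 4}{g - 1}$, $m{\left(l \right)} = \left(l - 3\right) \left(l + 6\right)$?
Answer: $\frac{23680}{49} \approx 483.27$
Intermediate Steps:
$m{\left(l \right)} = \left(-3 + l\right) \left(6 + l\right)$
$Y{\left(g \right)} = \frac{4 + g}{-1 + g}$
$Y^{2}{\left(m{\left(6 \right)} \right)} \left(\left(-5\right) \left(-74\right)\right) = \left(\frac{4 + \left(-18 + 6^{2} + 3 \cdot 6\right)}{-1 + \left(-18 + 6^{2} + 3 \cdot 6\right)}\right)^{2} \left(\left(-5\right) \left(-74\right)\right) = \left(\frac{4 + \left(-18 + 36 + 18\right)}{-1 + \left(-18 + 36 + 18\right)}\right)^{2} \cdot 370 = \left(\frac{4 + 36}{-1 + 36}\right)^{2} \cdot 370 = \left(\frac{1}{35} \cdot 40\right)^{2} \cdot 370 = \left(\frac{8}{7}\right)^{2} \cdot 370 = \frac{64}{49} \cdot 370 = \frac{23680}{49}$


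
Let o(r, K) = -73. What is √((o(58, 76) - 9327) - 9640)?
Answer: 4*I*√1190 ≈ 137.99*I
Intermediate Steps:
√((o(58, 76) - 9327) - 9640) = √((-73 - 9327) - 9640) = √(-9400 - 9640) = √(-19040) = 4*I*√1190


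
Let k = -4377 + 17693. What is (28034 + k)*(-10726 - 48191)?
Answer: -2436217950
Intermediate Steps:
k = 13316
(28034 + k)*(-10726 - 48191) = (28034 + 13316)*(-10726 - 48191) = 41350*(-58917) = -2436217950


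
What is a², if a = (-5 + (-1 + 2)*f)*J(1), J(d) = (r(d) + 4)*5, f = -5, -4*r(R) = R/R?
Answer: 140625/4 ≈ 35156.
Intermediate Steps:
r(R) = -¼ (r(R) = -R/(4*R) = -¼*1 = -¼)
J(d) = 75/4 (J(d) = (-¼ + 4)*5 = (15/4)*5 = 75/4)
a = -375/2 (a = (-5 + (-1 + 2)*(-5))*(75/4) = (-5 + 1*(-5))*(75/4) = (-5 - 5)*(75/4) = -10*75/4 = -375/2 ≈ -187.50)
a² = (-375/2)² = 140625/4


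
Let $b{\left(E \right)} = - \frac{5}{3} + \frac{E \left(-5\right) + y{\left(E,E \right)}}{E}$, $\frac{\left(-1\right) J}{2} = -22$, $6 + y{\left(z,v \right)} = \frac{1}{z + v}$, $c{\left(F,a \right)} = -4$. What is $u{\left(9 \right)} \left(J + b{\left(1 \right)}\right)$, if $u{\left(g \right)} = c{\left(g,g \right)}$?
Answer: $- \frac{382}{3} \approx -127.33$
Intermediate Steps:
$y{\left(z,v \right)} = -6 + \frac{1}{v + z}$ ($y{\left(z,v \right)} = -6 + \frac{1}{z + v} = -6 + \frac{1}{v + z}$)
$u{\left(g \right)} = -4$
$J = 44$ ($J = \left(-2\right) \left(-22\right) = 44$)
$b{\left(E \right)} = - \frac{5}{3} + \frac{- 5 E + \frac{1 - 12 E}{2 E}}{E}$ ($b{\left(E \right)} = - \frac{5}{3} + \frac{E \left(-5\right) + \frac{1 - 6 E - 6 E}{E + E}}{E} = \left(-5\right) \frac{1}{3} + \frac{- 5 E + \frac{1 - 12 E}{2 E}}{E} = - \frac{5}{3} + \frac{- 5 E + \frac{1}{2 E} \left(1 - 12 E\right)}{E} = - \frac{5}{3} + \frac{- 5 E + \frac{1 - 12 E}{2 E}}{E}$)
$u{\left(9 \right)} \left(J + b{\left(1 \right)}\right) = - 4 \left(44 - \left(\frac{20}{3} + 6 - \frac{1}{2}\right)\right) = - 4 \left(44 - \frac{73}{6}\right) = \left(-4\right) \frac{191}{6} = - \frac{382}{3}$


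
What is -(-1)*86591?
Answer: 86591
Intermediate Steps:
-(-1)*86591 = -1*(-86591) = 86591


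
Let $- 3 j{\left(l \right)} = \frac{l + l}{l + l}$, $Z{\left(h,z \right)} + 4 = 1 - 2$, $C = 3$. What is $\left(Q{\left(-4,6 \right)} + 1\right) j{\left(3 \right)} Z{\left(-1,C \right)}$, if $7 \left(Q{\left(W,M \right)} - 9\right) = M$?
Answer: $\frac{380}{21} \approx 18.095$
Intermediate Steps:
$Z{\left(h,z \right)} = -5$ ($Z{\left(h,z \right)} = -4 + \left(1 - 2\right) = -4 - 1 = -5$)
$Q{\left(W,M \right)} = 9 + \frac{M}{7}$
$j{\left(l \right)} = - \frac{1}{3}$ ($j{\left(l \right)} = - \frac{\left(l + l\right) \frac{1}{l + l}}{3} = - \frac{2 l \frac{1}{2 l}}{3} = \left(- \frac{1}{3}\right) 1 = - \frac{1}{3}$)
$\left(Q{\left(-4,6 \right)} + 1\right) j{\left(3 \right)} Z{\left(-1,C \right)} = \left(\left(9 + \frac{1}{7} \cdot 6\right) + 1\right) \left(- \frac{1}{3}\right) \left(-5\right) = \left(\left(9 + \frac{6}{7}\right) + 1\right) \left(- \frac{1}{3}\right) \left(-5\right) = \left(\frac{69}{7} + 1\right) \left(- \frac{1}{3}\right) \left(-5\right) = \frac{76}{7} \left(- \frac{1}{3}\right) \left(-5\right) = \left(- \frac{76}{21}\right) \left(-5\right) = \frac{380}{21}$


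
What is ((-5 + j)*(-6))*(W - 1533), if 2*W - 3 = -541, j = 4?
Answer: -10812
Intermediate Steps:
W = -269 (W = 3/2 + (½)*(-541) = 3/2 - 541/2 = -269)
((-5 + j)*(-6))*(W - 1533) = ((-5 + 4)*(-6))*(-269 - 1533) = -1*(-6)*(-1802) = 6*(-1802) = -10812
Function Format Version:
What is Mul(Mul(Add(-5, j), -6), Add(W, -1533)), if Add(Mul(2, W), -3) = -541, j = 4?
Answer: -10812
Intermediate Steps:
W = -269 (W = Add(Rational(3, 2), Mul(Rational(1, 2), -541)) = Add(Rational(3, 2), Rational(-541, 2)) = -269)
Mul(Mul(Add(-5, j), -6), Add(W, -1533)) = Mul(Mul(Add(-5, 4), -6), Add(-269, -1533)) = Mul(Mul(-1, -6), -1802) = Mul(6, -1802) = -10812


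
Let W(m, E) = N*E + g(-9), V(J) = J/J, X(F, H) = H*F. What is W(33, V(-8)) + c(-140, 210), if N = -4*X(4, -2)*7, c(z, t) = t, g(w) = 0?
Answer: 434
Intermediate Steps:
X(F, H) = F*H
N = 224 (N = -16*(-2)*7 = -4*(-8)*7 = 32*7 = 224)
V(J) = 1
W(m, E) = 224*E (W(m, E) = 224*E + 0 = 224*E)
W(33, V(-8)) + c(-140, 210) = 224*1 + 210 = 224 + 210 = 434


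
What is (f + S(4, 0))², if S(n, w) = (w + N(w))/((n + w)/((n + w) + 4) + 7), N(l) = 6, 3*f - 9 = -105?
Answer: 24336/25 ≈ 973.44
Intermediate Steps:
f = -32 (f = 3 + (⅓)*(-105) = 3 - 35 = -32)
S(n, w) = (6 + w)/(7 + (n + w)/(4 + n + w)) (S(n, w) = (w + 6)/((n + w)/((n + w) + 4) + 7) = (6 + w)/((n + w)/(4 + n + w) + 7) = (6 + w)/(7 + (n + w)/(4 + n + w)))
(f + S(4, 0))² = (-32 + (24 + 0² + 6*4 + 10*0 + 4*0)/(4*(7 + 2*4 + 2*0)))² = (-32 + (24 + 0 + 24 + 0 + 0)/(4*(7 + 8 + 0)))² = (-32 + (¼)*48/15)² = (-32 + (¼)*(1/15)*48)² = (-32 + ⅘)² = (-156/5)² = 24336/25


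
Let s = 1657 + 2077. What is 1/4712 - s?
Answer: -17594607/4712 ≈ -3734.0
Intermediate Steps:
s = 3734
1/4712 - s = 1/4712 - 1*3734 = 1/4712 - 3734 = -17594607/4712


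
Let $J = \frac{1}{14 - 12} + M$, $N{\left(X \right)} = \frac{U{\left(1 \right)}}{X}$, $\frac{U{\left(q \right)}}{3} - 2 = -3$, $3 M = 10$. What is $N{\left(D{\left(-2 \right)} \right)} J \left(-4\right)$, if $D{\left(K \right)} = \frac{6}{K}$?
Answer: $- \frac{46}{3} \approx -15.333$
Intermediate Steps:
$M = \frac{10}{3}$ ($M = \frac{1}{3} \cdot 10 = \frac{10}{3} \approx 3.3333$)
$U{\left(q \right)} = -3$ ($U{\left(q \right)} = 6 + 3 \left(-3\right) = 6 - 9 = -3$)
$N{\left(X \right)} = - \frac{3}{X}$
$J = \frac{23}{6}$ ($J = \frac{1}{14 - 12} + \frac{10}{3} = \frac{1}{2} + \frac{10}{3} = \frac{23}{6} \approx 3.8333$)
$N{\left(D{\left(-2 \right)} \right)} J \left(-4\right) = - \frac{3}{6 \frac{1}{-2}} \cdot \frac{23}{6} \left(-4\right) = - \frac{3}{6 \left(- \frac{1}{2}\right)} \frac{23}{6} \left(-4\right) = - \frac{3}{-3} \cdot \frac{23}{6} \left(-4\right) = \left(-3\right) \left(- \frac{1}{3}\right) \frac{23}{6} \left(-4\right) = 1 \cdot \frac{23}{6} \left(-4\right) = \frac{23}{6} \left(-4\right) = - \frac{46}{3}$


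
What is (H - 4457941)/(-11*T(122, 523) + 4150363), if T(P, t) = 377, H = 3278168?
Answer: -1179773/4146216 ≈ -0.28454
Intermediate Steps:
(H - 4457941)/(-11*T(122, 523) + 4150363) = (3278168 - 4457941)/(-11*377 + 4150363) = -1179773/(-4147 + 4150363) = -1179773/4146216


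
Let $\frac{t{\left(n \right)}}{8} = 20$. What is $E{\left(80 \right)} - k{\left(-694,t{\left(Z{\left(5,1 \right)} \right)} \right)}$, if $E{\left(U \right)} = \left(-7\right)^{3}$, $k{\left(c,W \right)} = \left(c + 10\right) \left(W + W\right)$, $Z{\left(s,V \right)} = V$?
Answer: $218537$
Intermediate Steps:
$t{\left(n \right)} = 160$ ($t{\left(n \right)} = 8 \cdot 20 = 160$)
$k{\left(c,W \right)} = 2 W \left(10 + c\right)$ ($k{\left(c,W \right)} = \left(10 + c\right) 2 W = 2 W \left(10 + c\right)$)
$E{\left(U \right)} = -343$
$E{\left(80 \right)} - k{\left(-694,t{\left(Z{\left(5,1 \right)} \right)} \right)} = -343 - 2 \cdot 160 \left(10 - 694\right) = -343 - 2 \cdot 160 \left(-684\right) = -343 - -218880 = -343 + 218880 = 218537$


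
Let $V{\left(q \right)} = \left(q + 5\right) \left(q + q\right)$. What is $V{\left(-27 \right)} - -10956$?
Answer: $12144$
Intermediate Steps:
$V{\left(q \right)} = 2 q \left(5 + q\right)$ ($V{\left(q \right)} = \left(5 + q\right) 2 q = 2 q \left(5 + q\right)$)
$V{\left(-27 \right)} - -10956 = 2 \left(-27\right) \left(5 - 27\right) - -10956 = 2 \left(-27\right) \left(-22\right) + 10956 = 1188 + 10956 = 12144$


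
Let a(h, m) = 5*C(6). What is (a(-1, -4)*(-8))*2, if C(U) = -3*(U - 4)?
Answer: 480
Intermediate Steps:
C(U) = 12 - 3*U (C(U) = -3*(-4 + U) = 12 - 3*U)
a(h, m) = -30 (a(h, m) = 5*(12 - 3*6) = 5*(12 - 18) = 5*(-6) = -30)
(a(-1, -4)*(-8))*2 = -30*(-8)*2 = 240*2 = 480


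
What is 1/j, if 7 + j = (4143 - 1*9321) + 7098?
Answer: 1/1913 ≈ 0.00052274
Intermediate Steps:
j = 1913 (j = -7 + ((4143 - 1*9321) + 7098) = -7 + ((4143 - 9321) + 7098) = -7 + (-5178 + 7098) = -7 + 1920 = 1913)
1/j = 1/1913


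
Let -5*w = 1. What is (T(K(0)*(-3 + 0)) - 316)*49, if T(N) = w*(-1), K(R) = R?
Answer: -77371/5 ≈ -15474.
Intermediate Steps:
w = -⅕ (w = -⅕*1 = -⅕ ≈ -0.20000)
T(N) = ⅕ (T(N) = -⅕*(-1) = ⅕)
(T(K(0)*(-3 + 0)) - 316)*49 = (⅕ - 316)*49 = -1579/5*49 = -77371/5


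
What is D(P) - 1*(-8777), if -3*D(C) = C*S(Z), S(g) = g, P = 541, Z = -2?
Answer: 27413/3 ≈ 9137.7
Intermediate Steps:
D(C) = 2*C/3 (D(C) = -C*(-2)/3 = -(-2)*C/3 = 2*C/3)
D(P) - 1*(-8777) = (2/3)*541 - 1*(-8777) = 1082/3 + 8777 = 27413/3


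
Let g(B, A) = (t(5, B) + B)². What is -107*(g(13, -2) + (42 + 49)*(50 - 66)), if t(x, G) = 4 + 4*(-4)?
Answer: 155685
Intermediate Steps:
t(x, G) = -12 (t(x, G) = 4 - 16 = -12)
g(B, A) = (-12 + B)²
-107*(g(13, -2) + (42 + 49)*(50 - 66)) = -107*((-12 + 13)² + (42 + 49)*(50 - 66)) = -107*(1² + 91*(-16)) = -107*(1 - 1456) = -107*(-1455) = 155685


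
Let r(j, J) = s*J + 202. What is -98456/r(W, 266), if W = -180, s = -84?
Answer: 49228/11071 ≈ 4.4466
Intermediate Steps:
r(j, J) = 202 - 84*J (r(j, J) = -84*J + 202 = 202 - 84*J)
-98456/r(W, 266) = -98456/(202 - 84*266) = -98456/(202 - 22344) = -98456/(-22142) = -98456*(-1/22142) = 49228/11071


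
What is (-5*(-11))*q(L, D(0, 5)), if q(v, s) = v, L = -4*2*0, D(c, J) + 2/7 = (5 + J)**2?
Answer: 0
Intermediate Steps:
D(c, J) = -2/7 + (5 + J)**2
L = 0 (L = -8*0 = 0)
(-5*(-11))*q(L, D(0, 5)) = -5*(-11)*0 = 55*0 = 0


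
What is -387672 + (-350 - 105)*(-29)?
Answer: -374477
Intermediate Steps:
-387672 + (-350 - 105)*(-29) = -387672 - 455*(-29) = -387672 + 13195 = -374477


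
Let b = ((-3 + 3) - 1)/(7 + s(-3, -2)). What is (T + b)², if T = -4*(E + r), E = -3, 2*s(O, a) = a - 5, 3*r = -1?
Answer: 75076/441 ≈ 170.24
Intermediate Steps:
r = -⅓ (r = (⅓)*(-1) = -⅓ ≈ -0.33333)
s(O, a) = -5/2 + a/2 (s(O, a) = (a - 5)/2 = (-5 + a)/2 = -5/2 + a/2)
T = 40/3 (T = -4*(-3 - ⅓) = -4*(-10/3) = 40/3 ≈ 13.333)
b = -2/7 (b = ((-3 + 3) - 1)/(7 + (-5/2 + (½)*(-2))) = (0 - 1)/(7 + (-5/2 - 1)) = -1/(7 - 7/2) = -1/7/2 = -1*2/7 = -2/7 ≈ -0.28571)
(T + b)² = (40/3 - 2/7)² = (274/21)² = 75076/441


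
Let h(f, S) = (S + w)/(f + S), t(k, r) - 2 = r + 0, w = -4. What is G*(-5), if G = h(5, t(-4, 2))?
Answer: 0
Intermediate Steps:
t(k, r) = 2 + r (t(k, r) = 2 + (r + 0) = 2 + r)
h(f, S) = (-4 + S)/(S + f) (h(f, S) = (S - 4)/(f + S) = (-4 + S)/(S + f))
G = 0 (G = (-4 + (2 + 2))/((2 + 2) + 5) = (-4 + 4)/(4 + 5) = 0/9 = (⅑)*0 = 0)
G*(-5) = 0*(-5) = 0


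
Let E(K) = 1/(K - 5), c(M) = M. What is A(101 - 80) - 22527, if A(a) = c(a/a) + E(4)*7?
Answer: -22533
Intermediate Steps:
E(K) = 1/(-5 + K)
A(a) = -6 (A(a) = a/a + 7/(-5 + 4) = 1 + 7/(-1) = 1 - 1*7 = 1 - 7 = -6)
A(101 - 80) - 22527 = -6 - 22527 = -22533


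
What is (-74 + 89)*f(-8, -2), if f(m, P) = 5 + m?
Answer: -45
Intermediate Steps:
(-74 + 89)*f(-8, -2) = (-74 + 89)*(5 - 8) = 15*(-3) = -45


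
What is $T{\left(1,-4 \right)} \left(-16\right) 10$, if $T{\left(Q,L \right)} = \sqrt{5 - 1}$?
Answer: $-320$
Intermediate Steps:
$T{\left(Q,L \right)} = 2$ ($T{\left(Q,L \right)} = \sqrt{4} = 2$)
$T{\left(1,-4 \right)} \left(-16\right) 10 = 2 \left(-16\right) 10 = \left(-32\right) 10 = -320$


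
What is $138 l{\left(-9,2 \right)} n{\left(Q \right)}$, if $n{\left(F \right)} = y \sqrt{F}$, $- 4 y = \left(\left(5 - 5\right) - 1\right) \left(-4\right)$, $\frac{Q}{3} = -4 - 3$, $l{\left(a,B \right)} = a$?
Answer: $1242 i \sqrt{21} \approx 5691.6 i$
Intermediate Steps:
$Q = -21$ ($Q = 3 \left(-4 - 3\right) = 3 \left(-7\right) = -21$)
$y = -1$ ($y = - \frac{\left(\left(5 - 5\right) - 1\right) \left(-4\right)}{4} = - \frac{\left(0 - 1\right) \left(-4\right)}{4} = - \frac{\left(-1\right) \left(-4\right)}{4} = \left(- \frac{1}{4}\right) 4 = -1$)
$n{\left(F \right)} = - \sqrt{F}$
$138 l{\left(-9,2 \right)} n{\left(Q \right)} = 138 \left(-9\right) \left(- \sqrt{-21}\right) = - 1242 \left(- i \sqrt{21}\right) = 1242 i \sqrt{21}$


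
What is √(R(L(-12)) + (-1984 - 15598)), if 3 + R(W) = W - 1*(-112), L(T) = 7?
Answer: I*√17466 ≈ 132.16*I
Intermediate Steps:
R(W) = 109 + W (R(W) = -3 + (W - 1*(-112)) = -3 + (W + 112) = -3 + (112 + W) = 109 + W)
√(R(L(-12)) + (-1984 - 15598)) = √((109 + 7) + (-1984 - 15598)) = √(116 - 17582) = √(-17466) = I*√17466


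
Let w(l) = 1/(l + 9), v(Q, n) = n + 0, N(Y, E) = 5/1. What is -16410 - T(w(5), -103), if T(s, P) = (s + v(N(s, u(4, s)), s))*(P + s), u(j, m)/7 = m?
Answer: -1606739/98 ≈ -16395.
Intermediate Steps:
u(j, m) = 7*m
N(Y, E) = 5 (N(Y, E) = 5*1 = 5)
v(Q, n) = n
w(l) = 1/(9 + l)
T(s, P) = 2*s*(P + s) (T(s, P) = (s + s)*(P + s) = (2*s)*(P + s) = 2*s*(P + s))
-16410 - T(w(5), -103) = -16410 - 2*(-103 + 1/(9 + 5))/(9 + 5) = -16410 - 2*(-103 + 1/14)/14 = -16410 - 2*(-1441)/(14*14) = -16410 - 1*(-1441/98) = -16410 + 1441/98 = -1606739/98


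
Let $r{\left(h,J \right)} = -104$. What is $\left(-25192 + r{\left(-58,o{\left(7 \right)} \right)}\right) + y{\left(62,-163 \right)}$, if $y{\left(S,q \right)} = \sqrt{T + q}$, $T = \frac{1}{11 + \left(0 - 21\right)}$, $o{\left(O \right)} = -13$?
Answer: $-25296 + \frac{i \sqrt{16310}}{10} \approx -25296.0 + 12.771 i$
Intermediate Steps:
$T = - \frac{1}{10}$ ($T = \frac{1}{11 - 21} = \frac{1}{-10} = - \frac{1}{10} \approx -0.1$)
$y{\left(S,q \right)} = \sqrt{- \frac{1}{10} + q}$
$\left(-25192 + r{\left(-58,o{\left(7 \right)} \right)}\right) + y{\left(62,-163 \right)} = \left(-25192 - 104\right) + \frac{\sqrt{-10 + 100 \left(-163\right)}}{10} = -25296 + \frac{\sqrt{-10 - 16300}}{10} = -25296 + \frac{\sqrt{-16310}}{10} = -25296 + \frac{i \sqrt{16310}}{10}$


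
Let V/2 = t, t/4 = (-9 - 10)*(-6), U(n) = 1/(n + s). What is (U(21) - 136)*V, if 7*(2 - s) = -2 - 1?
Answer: -5083716/41 ≈ -1.2399e+5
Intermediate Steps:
s = 17/7 (s = 2 - (-2 - 1)/7 = 2 - ⅐*(-3) = 2 + 3/7 = 17/7 ≈ 2.4286)
U(n) = 1/(17/7 + n) (U(n) = 1/(n + 17/7) = 1/(17/7 + n))
t = 456 (t = 4*((-9 - 10)*(-6)) = 4*(-19*(-6)) = 4*114 = 456)
V = 912 (V = 2*456 = 912)
(U(21) - 136)*V = (7/(17 + 7*21) - 136)*912 = (7/(17 + 147) - 136)*912 = (7/164 - 136)*912 = -22297/164*912 = -5083716/41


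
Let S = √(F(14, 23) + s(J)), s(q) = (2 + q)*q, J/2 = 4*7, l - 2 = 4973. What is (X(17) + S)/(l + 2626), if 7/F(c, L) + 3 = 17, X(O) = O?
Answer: 17/7601 + √12994/15202 ≈ 0.0097350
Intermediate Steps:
l = 4975 (l = 2 + 4973 = 4975)
F(c, L) = ½ (F(c, L) = 7/(-3 + 17) = 7/14 = 7*(1/14) = ½)
J = 56 (J = 2*(4*7) = 2*28 = 56)
s(q) = q*(2 + q)
S = √12994/2 (S = √(½ + 56*(2 + 56)) = √(½ + 56*58) = √(½ + 3248) = √(6497/2) = √12994/2 ≈ 56.996)
(X(17) + S)/(l + 2626) = (17 + √12994/2)/(4975 + 2626) = (17 + √12994/2)/7601 = (17 + √12994/2)*(1/7601) = 17/7601 + √12994/15202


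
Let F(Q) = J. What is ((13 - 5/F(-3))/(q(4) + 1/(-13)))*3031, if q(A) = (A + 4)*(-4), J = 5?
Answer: -157612/139 ≈ -1133.9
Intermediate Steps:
F(Q) = 5
q(A) = -16 - 4*A (q(A) = (4 + A)*(-4) = -16 - 4*A)
((13 - 5/F(-3))/(q(4) + 1/(-13)))*3031 = ((13 - 5/5)/((-16 - 4*4) + 1/(-13)))*3031 = ((13 - 5*⅕)/((-16 - 16) - 1/13))*3031 = ((13 - 1)/(-32 - 1/13))*3031 = (12/(-417/13))*3031 = (12*(-13/417))*3031 = -52/139*3031 = -157612/139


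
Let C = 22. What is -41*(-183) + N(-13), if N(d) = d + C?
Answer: 7512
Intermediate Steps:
N(d) = 22 + d (N(d) = d + 22 = 22 + d)
-41*(-183) + N(-13) = -41*(-183) + (22 - 13) = 7503 + 9 = 7512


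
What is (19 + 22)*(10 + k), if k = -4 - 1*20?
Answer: -574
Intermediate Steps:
k = -24 (k = -4 - 20 = -24)
(19 + 22)*(10 + k) = (19 + 22)*(10 - 24) = 41*(-14) = -574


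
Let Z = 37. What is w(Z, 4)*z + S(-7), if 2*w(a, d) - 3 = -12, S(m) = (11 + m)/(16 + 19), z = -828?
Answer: 130414/35 ≈ 3726.1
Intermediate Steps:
S(m) = 11/35 + m/35 (S(m) = (11 + m)/35 = (11 + m)*(1/35) = 11/35 + m/35)
w(a, d) = -9/2 (w(a, d) = 3/2 + (½)*(-12) = 3/2 - 6 = -9/2)
w(Z, 4)*z + S(-7) = -9/2*(-828) + (11/35 + (1/35)*(-7)) = 3726 + (11/35 - ⅕) = 3726 + 4/35 = 130414/35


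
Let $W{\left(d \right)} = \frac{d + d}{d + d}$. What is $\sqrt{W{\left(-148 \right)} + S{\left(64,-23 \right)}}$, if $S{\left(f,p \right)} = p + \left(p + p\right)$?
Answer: $2 i \sqrt{17} \approx 8.2462 i$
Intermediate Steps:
$W{\left(d \right)} = 1$ ($W{\left(d \right)} = \frac{2 d}{2 d} = 2 d \frac{1}{2 d} = 1$)
$S{\left(f,p \right)} = 3 p$ ($S{\left(f,p \right)} = p + 2 p = 3 p$)
$\sqrt{W{\left(-148 \right)} + S{\left(64,-23 \right)}} = \sqrt{1 + 3 \left(-23\right)} = \sqrt{1 - 69} = \sqrt{-68} = 2 i \sqrt{17}$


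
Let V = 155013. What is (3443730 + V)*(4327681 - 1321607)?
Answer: 10818087764982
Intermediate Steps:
(3443730 + V)*(4327681 - 1321607) = (3443730 + 155013)*(4327681 - 1321607) = 3598743*3006074 = 10818087764982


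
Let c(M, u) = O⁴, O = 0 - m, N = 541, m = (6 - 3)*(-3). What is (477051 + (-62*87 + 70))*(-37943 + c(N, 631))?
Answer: -14803736714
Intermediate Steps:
m = -9 (m = 3*(-3) = -9)
O = 9 (O = 0 - 1*(-9) = 0 + 9 = 9)
c(M, u) = 6561 (c(M, u) = 9⁴ = 6561)
(477051 + (-62*87 + 70))*(-37943 + c(N, 631)) = (477051 + (-62*87 + 70))*(-37943 + 6561) = (477051 + (-5394 + 70))*(-31382) = (477051 - 5324)*(-31382) = 471727*(-31382) = -14803736714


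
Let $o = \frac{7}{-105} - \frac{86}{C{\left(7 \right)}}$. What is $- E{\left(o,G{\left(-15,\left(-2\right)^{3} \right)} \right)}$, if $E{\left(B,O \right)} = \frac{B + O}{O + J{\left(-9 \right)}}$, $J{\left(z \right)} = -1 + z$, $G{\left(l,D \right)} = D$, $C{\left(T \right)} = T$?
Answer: $- \frac{2137}{1890} \approx -1.1307$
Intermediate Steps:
$o = - \frac{1297}{105}$ ($o = \frac{7}{-105} - \frac{86}{7} = 7 \left(- \frac{1}{105}\right) - \frac{86}{7} = - \frac{1}{15} - \frac{86}{7} = - \frac{1297}{105} \approx -12.352$)
$E{\left(B,O \right)} = \frac{B + O}{-10 + O}$ ($E{\left(B,O \right)} = \frac{B + O}{O - 10} = \frac{B + O}{-10 + O}$)
$- E{\left(o,G{\left(-15,\left(-2\right)^{3} \right)} \right)} = - \frac{- \frac{1297}{105} + \left(-2\right)^{3}}{-10 + \left(-2\right)^{3}} = - \frac{- \frac{1297}{105} - 8}{-10 - 8} = - \frac{-2137}{\left(-18\right) 105} = - \frac{\left(-1\right) \left(-2137\right)}{18 \cdot 105} = \left(-1\right) \frac{2137}{1890} = - \frac{2137}{1890}$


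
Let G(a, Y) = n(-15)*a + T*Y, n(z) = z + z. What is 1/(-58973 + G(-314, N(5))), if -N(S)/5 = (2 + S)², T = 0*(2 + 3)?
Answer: -1/49553 ≈ -2.0180e-5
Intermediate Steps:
n(z) = 2*z
T = 0 (T = 0*5 = 0)
N(S) = -5*(2 + S)²
G(a, Y) = -30*a (G(a, Y) = (2*(-15))*a + 0*Y = -30*a + 0 = -30*a)
1/(-58973 + G(-314, N(5))) = 1/(-58973 - 30*(-314)) = 1/(-58973 + 9420) = 1/(-49553) = -1/49553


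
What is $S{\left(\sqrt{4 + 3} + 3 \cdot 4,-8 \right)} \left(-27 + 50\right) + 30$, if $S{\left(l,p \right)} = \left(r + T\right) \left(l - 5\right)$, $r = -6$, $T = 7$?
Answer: $191 + 23 \sqrt{7} \approx 251.85$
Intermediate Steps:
$S{\left(l,p \right)} = -5 + l$ ($S{\left(l,p \right)} = \left(-6 + 7\right) \left(l - 5\right) = 1 \left(-5 + l\right) = -5 + l$)
$S{\left(\sqrt{4 + 3} + 3 \cdot 4,-8 \right)} \left(-27 + 50\right) + 30 = \left(-5 + \left(\sqrt{4 + 3} + 3 \cdot 4\right)\right) \left(-27 + 50\right) + 30 = \left(-5 + \left(\sqrt{7} + 12\right)\right) 23 + 30 = \left(-5 + \left(12 + \sqrt{7}\right)\right) 23 + 30 = \left(7 + \sqrt{7}\right) 23 + 30 = \left(161 + 23 \sqrt{7}\right) + 30 = 191 + 23 \sqrt{7}$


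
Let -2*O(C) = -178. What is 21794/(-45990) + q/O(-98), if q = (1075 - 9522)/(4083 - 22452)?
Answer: -1957847068/4177018755 ≈ -0.46872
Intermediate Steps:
O(C) = 89 (O(C) = -1/2*(-178) = 89)
q = 8447/18369 (q = -8447/(-18369) = -8447*(-1/18369) = 8447/18369 ≈ 0.45985)
21794/(-45990) + q/O(-98) = 21794/(-45990) + (8447/18369)/89 = 21794*(-1/45990) + (8447/18369)*(1/89) = -10897/22995 + 8447/1634841 = -1957847068/4177018755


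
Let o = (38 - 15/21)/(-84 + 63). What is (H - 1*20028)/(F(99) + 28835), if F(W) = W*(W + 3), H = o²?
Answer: -48079659/93478133 ≈ -0.51434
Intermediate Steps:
o = -87/49 (o = (38 - 15*1/21)/(-21) = (38 - 5/7)*(-1/21) = (261/7)*(-1/21) = -87/49 ≈ -1.7755)
H = 7569/2401 (H = (-87/49)² = 7569/2401 ≈ 3.1524)
F(W) = W*(3 + W)
(H - 1*20028)/(F(99) + 28835) = (7569/2401 - 1*20028)/(99*(3 + 99) + 28835) = (7569/2401 - 20028)/(99*102 + 28835) = -48079659/(2401*(10098 + 28835)) = -48079659/2401/38933 = -48079659/2401*1/38933 = -48079659/93478133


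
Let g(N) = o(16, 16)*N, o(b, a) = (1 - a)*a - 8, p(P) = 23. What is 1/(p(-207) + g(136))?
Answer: -1/33705 ≈ -2.9669e-5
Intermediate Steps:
o(b, a) = -8 + a*(1 - a) (o(b, a) = a*(1 - a) - 8 = -8 + a*(1 - a))
g(N) = -248*N (g(N) = (-8 + 16 - 1*16²)*N = (-8 + 16 - 1*256)*N = (-8 + 16 - 256)*N = -248*N)
1/(p(-207) + g(136)) = 1/(23 - 248*136) = 1/(23 - 33728) = 1/(-33705) = -1/33705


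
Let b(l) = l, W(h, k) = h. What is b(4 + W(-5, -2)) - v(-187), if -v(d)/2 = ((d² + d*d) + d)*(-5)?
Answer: -697511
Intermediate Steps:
v(d) = 10*d + 20*d² (v(d) = -2*((d² + d*d) + d)*(-5) = -2*((d² + d²) + d)*(-5) = -2*(2*d² + d)*(-5) = -2*(d + 2*d²)*(-5) = -2*(-10*d² - 5*d) = 10*d + 20*d²)
b(4 + W(-5, -2)) - v(-187) = (4 - 5) - 10*(-187)*(1 + 2*(-187)) = -1 - 10*(-187)*(1 - 374) = -1 - 10*(-187)*(-373) = -1 - 1*697510 = -1 - 697510 = -697511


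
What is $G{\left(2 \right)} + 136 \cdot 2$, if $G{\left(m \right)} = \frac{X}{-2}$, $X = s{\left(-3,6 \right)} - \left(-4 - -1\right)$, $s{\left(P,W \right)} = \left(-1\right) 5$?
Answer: $273$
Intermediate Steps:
$s{\left(P,W \right)} = -5$
$X = -2$ ($X = -5 - \left(-4 - -1\right) = -5 - \left(-4 + 1\right) = -5 - -3 = -5 + 3 = -2$)
$G{\left(m \right)} = 1$ ($G{\left(m \right)} = - \frac{2}{-2} = \left(-2\right) \left(- \frac{1}{2}\right) = 1$)
$G{\left(2 \right)} + 136 \cdot 2 = 1 + 136 \cdot 2 = 1 + 272 = 273$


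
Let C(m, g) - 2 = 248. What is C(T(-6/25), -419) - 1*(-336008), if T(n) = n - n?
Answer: 336258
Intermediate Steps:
T(n) = 0
C(m, g) = 250 (C(m, g) = 2 + 248 = 250)
C(T(-6/25), -419) - 1*(-336008) = 250 - 1*(-336008) = 250 + 336008 = 336258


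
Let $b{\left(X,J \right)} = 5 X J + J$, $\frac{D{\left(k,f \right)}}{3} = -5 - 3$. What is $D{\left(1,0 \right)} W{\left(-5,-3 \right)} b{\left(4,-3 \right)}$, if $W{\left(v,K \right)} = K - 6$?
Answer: $-13608$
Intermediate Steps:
$D{\left(k,f \right)} = -24$ ($D{\left(k,f \right)} = 3 \left(-5 - 3\right) = 3 \left(-8\right) = -24$)
$W{\left(v,K \right)} = -6 + K$
$b{\left(X,J \right)} = J + 5 J X$ ($b{\left(X,J \right)} = 5 J X + J = J + 5 J X$)
$D{\left(1,0 \right)} W{\left(-5,-3 \right)} b{\left(4,-3 \right)} = - 24 \left(-6 - 3\right) \left(- 3 \left(1 + 5 \cdot 4\right)\right) = \left(-24\right) \left(-9\right) \left(- 3 \left(1 + 20\right)\right) = 216 \left(\left(-3\right) 21\right) = 216 \left(-63\right) = -13608$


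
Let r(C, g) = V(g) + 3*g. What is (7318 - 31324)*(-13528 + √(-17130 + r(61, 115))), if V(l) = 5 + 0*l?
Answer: 324753168 - 48012*I*√4195 ≈ 3.2475e+8 - 3.1097e+6*I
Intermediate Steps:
V(l) = 5 (V(l) = 5 + 0 = 5)
r(C, g) = 5 + 3*g
(7318 - 31324)*(-13528 + √(-17130 + r(61, 115))) = (7318 - 31324)*(-13528 + √(-17130 + (5 + 3*115))) = -24006*(-13528 + √(-17130 + (5 + 345))) = -24006*(-13528 + √(-17130 + 350)) = -24006*(-13528 + √(-16780)) = -24006*(-13528 + 2*I*√4195) = 324753168 - 48012*I*√4195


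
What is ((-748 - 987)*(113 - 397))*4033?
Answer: 1987220420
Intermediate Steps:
((-748 - 987)*(113 - 397))*4033 = -1735*(-284)*4033 = 492740*4033 = 1987220420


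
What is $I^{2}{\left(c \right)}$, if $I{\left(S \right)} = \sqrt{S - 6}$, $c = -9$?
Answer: $-15$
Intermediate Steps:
$I{\left(S \right)} = \sqrt{-6 + S}$
$I^{2}{\left(c \right)} = \left(\sqrt{-6 - 9}\right)^{2} = \left(\sqrt{-15}\right)^{2} = \left(i \sqrt{15}\right)^{2} = -15$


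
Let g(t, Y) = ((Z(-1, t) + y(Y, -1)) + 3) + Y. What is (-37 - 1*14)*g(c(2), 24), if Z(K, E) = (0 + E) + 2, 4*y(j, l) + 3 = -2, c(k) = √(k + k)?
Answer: -6069/4 ≈ -1517.3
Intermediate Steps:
c(k) = √2*√k (c(k) = √(2*k) = √2*√k)
y(j, l) = -5/4 (y(j, l) = -¾ + (¼)*(-2) = -¾ - ½ = -5/4)
Z(K, E) = 2 + E (Z(K, E) = E + 2 = 2 + E)
g(t, Y) = 15/4 + Y + t (g(t, Y) = (((2 + t) - 5/4) + 3) + Y = ((¾ + t) + 3) + Y = (15/4 + t) + Y = 15/4 + Y + t)
(-37 - 1*14)*g(c(2), 24) = (-37 - 1*14)*(15/4 + 24 + √2*√2) = (-37 - 14)*(15/4 + 24 + 2) = -51*119/4 = -6069/4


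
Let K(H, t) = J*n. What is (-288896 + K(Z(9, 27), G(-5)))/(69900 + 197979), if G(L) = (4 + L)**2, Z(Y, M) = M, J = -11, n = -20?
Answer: -288676/267879 ≈ -1.0776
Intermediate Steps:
K(H, t) = 220 (K(H, t) = -11*(-20) = 220)
(-288896 + K(Z(9, 27), G(-5)))/(69900 + 197979) = (-288896 + 220)/(69900 + 197979) = -288676/267879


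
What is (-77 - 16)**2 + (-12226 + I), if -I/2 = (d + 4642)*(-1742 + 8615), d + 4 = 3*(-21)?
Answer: -62891527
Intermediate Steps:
d = -67 (d = -4 + 3*(-21) = -4 - 63 = -67)
I = -62887950 (I = -2*(-67 + 4642)*(-1742 + 8615) = -9150*6873 = -2*31443975 = -62887950)
(-77 - 16)**2 + (-12226 + I) = (-77 - 16)**2 + (-12226 - 62887950) = (-93)**2 - 62900176 = 8649 - 62900176 = -62891527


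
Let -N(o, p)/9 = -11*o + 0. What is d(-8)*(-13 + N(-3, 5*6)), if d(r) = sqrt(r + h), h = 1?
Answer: -310*I*sqrt(7) ≈ -820.18*I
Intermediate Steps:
N(o, p) = 99*o (N(o, p) = -9*(-11*o + 0) = -(-99)*o = 99*o)
d(r) = sqrt(1 + r) (d(r) = sqrt(r + 1) = sqrt(1 + r))
d(-8)*(-13 + N(-3, 5*6)) = sqrt(1 - 8)*(-13 + 99*(-3)) = sqrt(-7)*(-13 - 297) = (I*sqrt(7))*(-310) = -310*I*sqrt(7)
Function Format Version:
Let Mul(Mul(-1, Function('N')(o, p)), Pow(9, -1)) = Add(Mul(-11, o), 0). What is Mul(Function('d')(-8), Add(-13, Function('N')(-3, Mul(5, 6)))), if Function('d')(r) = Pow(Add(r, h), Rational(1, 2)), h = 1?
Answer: Mul(-310, I, Pow(7, Rational(1, 2))) ≈ Mul(-820.18, I)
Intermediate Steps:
Function('N')(o, p) = Mul(99, o) (Function('N')(o, p) = Mul(-9, Add(Mul(-11, o), 0)) = Mul(-9, Mul(-11, o)) = Mul(99, o))
Function('d')(r) = Pow(Add(1, r), Rational(1, 2)) (Function('d')(r) = Pow(Add(r, 1), Rational(1, 2)) = Pow(Add(1, r), Rational(1, 2)))
Mul(Function('d')(-8), Add(-13, Function('N')(-3, Mul(5, 6)))) = Mul(Pow(Add(1, -8), Rational(1, 2)), Add(-13, Mul(99, -3))) = Mul(Pow(-7, Rational(1, 2)), Add(-13, -297)) = Mul(Mul(I, Pow(7, Rational(1, 2))), -310) = Mul(-310, I, Pow(7, Rational(1, 2)))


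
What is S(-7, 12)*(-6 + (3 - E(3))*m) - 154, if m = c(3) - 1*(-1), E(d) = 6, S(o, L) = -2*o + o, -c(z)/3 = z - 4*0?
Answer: -28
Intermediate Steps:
c(z) = -3*z (c(z) = -3*(z - 4*0) = -3*(z + 0) = -3*z)
S(o, L) = -o
m = -8 (m = -3*3 - 1*(-1) = -9 + 1 = -8)
S(-7, 12)*(-6 + (3 - E(3))*m) - 154 = (-1*(-7))*(-6 + (3 - 1*6)*(-8)) - 154 = 7*(-6 + (3 - 6)*(-8)) - 154 = 7*(-6 - 3*(-8)) - 154 = 7*(-6 + 24) - 154 = 7*18 - 154 = 126 - 154 = -28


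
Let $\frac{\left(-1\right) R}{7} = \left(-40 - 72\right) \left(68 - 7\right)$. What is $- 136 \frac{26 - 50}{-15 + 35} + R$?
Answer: $\frac{239936}{5} \approx 47987.0$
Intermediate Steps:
$R = 47824$ ($R = - 7 \left(-40 - 72\right) \left(68 - 7\right) = - 7 \left(\left(-112\right) 61\right) = \left(-7\right) \left(-6832\right) = 47824$)
$- 136 \frac{26 - 50}{-15 + 35} + R = - 136 \frac{26 - 50}{-15 + 35} + 47824 = - 136 \left(- \frac{24}{20}\right) + 47824 = - 136 \left(\left(-24\right) \frac{1}{20}\right) + 47824 = \left(-136\right) \left(- \frac{6}{5}\right) + 47824 = \frac{816}{5} + 47824 = \frac{239936}{5}$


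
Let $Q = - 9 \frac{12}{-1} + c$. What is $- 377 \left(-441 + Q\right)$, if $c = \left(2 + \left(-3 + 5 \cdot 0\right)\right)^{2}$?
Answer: $125164$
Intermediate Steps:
$c = 1$ ($c = \left(2 + \left(-3 + 0\right)\right)^{2} = \left(2 - 3\right)^{2} = \left(-1\right)^{2} = 1$)
$Q = 109$ ($Q = - 9 \frac{12}{-1} + 1 = - 9 \cdot 12 \left(-1\right) + 1 = \left(-9\right) \left(-12\right) + 1 = 108 + 1 = 109$)
$- 377 \left(-441 + Q\right) = - 377 \left(-441 + 109\right) = \left(-377\right) \left(-332\right) = 125164$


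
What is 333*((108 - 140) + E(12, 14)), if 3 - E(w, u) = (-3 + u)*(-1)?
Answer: -5994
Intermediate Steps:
E(w, u) = u (E(w, u) = 3 - (-3 + u)*(-1) = 3 - (3 - u) = 3 + (-3 + u) = u)
333*((108 - 140) + E(12, 14)) = 333*((108 - 140) + 14) = 333*(-32 + 14) = 333*(-18) = -5994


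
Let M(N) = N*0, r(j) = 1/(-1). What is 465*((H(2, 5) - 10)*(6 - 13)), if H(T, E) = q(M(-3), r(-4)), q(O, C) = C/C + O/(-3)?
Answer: 29295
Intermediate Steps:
r(j) = -1
M(N) = 0
q(O, C) = 1 - O/3 (q(O, C) = 1 + O*(-⅓) = 1 - O/3)
H(T, E) = 1 (H(T, E) = 1 - ⅓*0 = 1 + 0 = 1)
465*((H(2, 5) - 10)*(6 - 13)) = 465*((1 - 10)*(6 - 13)) = 465*(-9*(-7)) = 465*63 = 29295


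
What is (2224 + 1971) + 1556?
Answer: 5751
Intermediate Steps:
(2224 + 1971) + 1556 = 4195 + 1556 = 5751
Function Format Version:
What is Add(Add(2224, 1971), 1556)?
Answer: 5751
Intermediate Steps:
Add(Add(2224, 1971), 1556) = Add(4195, 1556) = 5751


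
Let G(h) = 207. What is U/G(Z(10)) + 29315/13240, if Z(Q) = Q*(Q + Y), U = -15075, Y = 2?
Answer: -4300551/60904 ≈ -70.612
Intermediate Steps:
Z(Q) = Q*(2 + Q) (Z(Q) = Q*(Q + 2) = Q*(2 + Q))
U/G(Z(10)) + 29315/13240 = -15075/207 + 29315/13240 = -15075*1/207 + 29315*(1/13240) = -1675/23 + 5863/2648 = -4300551/60904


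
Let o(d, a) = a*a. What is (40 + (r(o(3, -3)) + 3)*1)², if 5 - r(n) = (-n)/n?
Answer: 2401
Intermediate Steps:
o(d, a) = a²
r(n) = 6 (r(n) = 5 - (-n)/n = 5 - 1*(-1) = 5 + 1 = 6)
(40 + (r(o(3, -3)) + 3)*1)² = (40 + (6 + 3)*1)² = (40 + 9*1)² = (40 + 9)² = 49² = 2401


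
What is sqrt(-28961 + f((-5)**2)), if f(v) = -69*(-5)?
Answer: 14*I*sqrt(146) ≈ 169.16*I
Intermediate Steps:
f(v) = 345
sqrt(-28961 + f((-5)**2)) = sqrt(-28961 + 345) = sqrt(-28616) = 14*I*sqrt(146)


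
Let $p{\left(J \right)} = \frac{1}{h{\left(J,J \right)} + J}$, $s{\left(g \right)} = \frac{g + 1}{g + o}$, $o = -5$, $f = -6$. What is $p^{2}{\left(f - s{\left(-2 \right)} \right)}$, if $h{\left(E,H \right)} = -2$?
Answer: $\frac{49}{3249} \approx 0.015082$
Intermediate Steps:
$s{\left(g \right)} = \frac{1 + g}{-5 + g}$ ($s{\left(g \right)} = \frac{g + 1}{g - 5} = \frac{1 + g}{-5 + g}$)
$p{\left(J \right)} = \frac{1}{-2 + J}$
$p^{2}{\left(f - s{\left(-2 \right)} \right)} = \left(\frac{1}{-2 - \left(6 + \frac{1 - 2}{-5 - 2}\right)}\right)^{2} = \left(\frac{1}{-2 - \left(6 + \frac{1}{-7} \left(-1\right)\right)}\right)^{2} = \left(\frac{1}{-2 - \left(6 - - \frac{1}{7}\right)}\right)^{2} = \left(\frac{1}{-2 - \frac{43}{7}}\right)^{2} = \left(\frac{1}{- \frac{57}{7}}\right)^{2} = \left(- \frac{7}{57}\right)^{2} = \frac{49}{3249}$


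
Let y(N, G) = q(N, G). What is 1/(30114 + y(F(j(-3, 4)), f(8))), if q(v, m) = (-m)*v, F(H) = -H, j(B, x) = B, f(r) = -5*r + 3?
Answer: 1/30225 ≈ 3.3085e-5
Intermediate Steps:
f(r) = 3 - 5*r
q(v, m) = -m*v
y(N, G) = -G*N
1/(30114 + y(F(j(-3, 4)), f(8))) = 1/(30114 - (3 - 5*8)*(-1*(-3))) = 1/(30114 - 1*(3 - 40)*3) = 1/(30114 - 1*(-37)*3) = 1/(30114 + 111) = 1/30225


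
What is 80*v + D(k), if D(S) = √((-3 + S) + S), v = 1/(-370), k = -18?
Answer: -8/37 + I*√39 ≈ -0.21622 + 6.245*I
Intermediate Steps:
v = -1/370 ≈ -0.0027027
D(S) = √(-3 + 2*S)
80*v + D(k) = 80*(-1/370) + √(-3 + 2*(-18)) = -8/37 + √(-3 - 36) = -8/37 + √(-39) = -8/37 + I*√39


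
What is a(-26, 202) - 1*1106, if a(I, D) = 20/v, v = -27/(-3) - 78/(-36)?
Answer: -73982/67 ≈ -1104.2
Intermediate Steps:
v = 67/6 (v = -27*(-⅓) - 78*(-1/36) = 9 + 13/6 = 67/6 ≈ 11.167)
a(I, D) = 120/67 (a(I, D) = 20/(67/6) = 20*(6/67) = 120/67)
a(-26, 202) - 1*1106 = 120/67 - 1*1106 = 120/67 - 1106 = -73982/67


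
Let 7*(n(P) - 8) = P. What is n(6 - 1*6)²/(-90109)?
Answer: -64/90109 ≈ -0.00071025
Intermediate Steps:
n(P) = 8 + P/7
n(6 - 1*6)²/(-90109) = (8 + (6 - 1*6)/7)²/(-90109) = (8 + (6 - 6)/7)²*(-1/90109) = (8 + (⅐)*0)²*(-1/90109) = (8 + 0)²*(-1/90109) = 8²*(-1/90109) = 64*(-1/90109) = -64/90109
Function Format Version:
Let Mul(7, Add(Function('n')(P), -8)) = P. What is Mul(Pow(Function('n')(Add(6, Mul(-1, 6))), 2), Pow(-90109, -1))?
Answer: Rational(-64, 90109) ≈ -0.00071025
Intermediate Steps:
Function('n')(P) = Add(8, Mul(Rational(1, 7), P))
Mul(Pow(Function('n')(Add(6, Mul(-1, 6))), 2), Pow(-90109, -1)) = Mul(Pow(Add(8, Mul(Rational(1, 7), Add(6, Mul(-1, 6)))), 2), Pow(-90109, -1)) = Mul(Pow(Add(8, Mul(Rational(1, 7), Add(6, -6))), 2), Rational(-1, 90109)) = Mul(Pow(Add(8, Mul(Rational(1, 7), 0)), 2), Rational(-1, 90109)) = Mul(Pow(Add(8, 0), 2), Rational(-1, 90109)) = Mul(Pow(8, 2), Rational(-1, 90109)) = Mul(64, Rational(-1, 90109)) = Rational(-64, 90109)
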